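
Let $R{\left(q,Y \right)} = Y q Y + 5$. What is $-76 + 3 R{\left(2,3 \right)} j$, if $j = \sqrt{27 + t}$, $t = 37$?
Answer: $476$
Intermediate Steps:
$R{\left(q,Y \right)} = 5 + q Y^{2}$ ($R{\left(q,Y \right)} = q Y^{2} + 5 = 5 + q Y^{2}$)
$j = 8$ ($j = \sqrt{27 + 37} = \sqrt{64} = 8$)
$-76 + 3 R{\left(2,3 \right)} j = -76 + 3 \left(5 + 2 \cdot 3^{2}\right) 8 = -76 + 3 \left(5 + 2 \cdot 9\right) 8 = -76 + 3 \left(5 + 18\right) 8 = -76 + 3 \cdot 23 \cdot 8 = -76 + 69 \cdot 8 = -76 + 552 = 476$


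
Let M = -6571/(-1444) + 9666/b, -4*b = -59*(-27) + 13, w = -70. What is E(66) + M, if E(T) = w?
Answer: -103806135/1159532 ≈ -89.524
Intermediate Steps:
E(T) = -70
b = -803/2 (b = -(-59*(-27) + 13)/4 = -(1593 + 13)/4 = -¼*1606 = -803/2 ≈ -401.50)
M = -22638895/1159532 (M = -6571/(-1444) + 9666/(-803/2) = -6571*(-1/1444) + 9666*(-2/803) = 6571/1444 - 19332/803 = -22638895/1159532 ≈ -19.524)
E(66) + M = -70 - 22638895/1159532 = -103806135/1159532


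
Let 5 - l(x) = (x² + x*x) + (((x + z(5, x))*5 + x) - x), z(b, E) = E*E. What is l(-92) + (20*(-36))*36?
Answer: -84703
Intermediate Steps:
z(b, E) = E²
l(x) = 5 - 7*x² - 5*x (l(x) = 5 - ((x² + x*x) + (((x + x²)*5 + x) - x)) = 5 - ((x² + x²) + (((5*x + 5*x²) + x) - x)) = 5 - (2*x² + ((5*x² + 6*x) - x)) = 5 - (2*x² + (5*x + 5*x²)) = 5 - (5*x + 7*x²) = 5 + (-7*x² - 5*x) = 5 - 7*x² - 5*x)
l(-92) + (20*(-36))*36 = (5 - 7*(-92)² - 5*(-92)) + (20*(-36))*36 = (5 - 7*8464 + 460) - 720*36 = (5 - 59248 + 460) - 25920 = -58783 - 25920 = -84703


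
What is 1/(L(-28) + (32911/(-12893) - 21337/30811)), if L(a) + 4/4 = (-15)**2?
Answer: 397246223/87694035190 ≈ 0.0045299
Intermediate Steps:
L(a) = 224 (L(a) = -1 + (-15)**2 = -1 + 225 = 224)
1/(L(-28) + (32911/(-12893) - 21337/30811)) = 1/(224 + (32911/(-12893) - 21337/30811)) = 1/(224 + (32911*(-1/12893) - 21337*1/30811)) = 1/(224 + (-32911/12893 - 21337/30811)) = 1/(224 - 1289118762/397246223) = 1/(87694035190/397246223) = 397246223/87694035190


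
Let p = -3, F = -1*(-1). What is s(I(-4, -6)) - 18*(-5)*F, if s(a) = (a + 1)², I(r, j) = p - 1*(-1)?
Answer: 91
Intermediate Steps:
F = 1
I(r, j) = -2 (I(r, j) = -3 - 1*(-1) = -3 + 1 = -2)
s(a) = (1 + a)²
s(I(-4, -6)) - 18*(-5)*F = (1 - 2)² - 18*(-5) = (-1)² - (-90) = 1 - 1*(-90) = 1 + 90 = 91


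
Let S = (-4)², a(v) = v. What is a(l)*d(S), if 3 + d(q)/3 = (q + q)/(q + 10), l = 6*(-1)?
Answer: 414/13 ≈ 31.846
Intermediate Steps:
l = -6
S = 16
d(q) = -9 + 6*q/(10 + q) (d(q) = -9 + 3*((q + q)/(q + 10)) = -9 + 3*((2*q)/(10 + q)) = -9 + 3*(2*q/(10 + q)) = -9 + 6*q/(10 + q))
a(l)*d(S) = -18*(-30 - 1*16)/(10 + 16) = -18*(-30 - 16)/26 = -18*(-46)/26 = -6*(-69/13) = 414/13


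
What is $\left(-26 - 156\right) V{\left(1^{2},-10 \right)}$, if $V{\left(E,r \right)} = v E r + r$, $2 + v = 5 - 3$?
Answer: $1820$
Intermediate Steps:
$v = 0$ ($v = -2 + \left(5 - 3\right) = -2 + 2 = 0$)
$V{\left(E,r \right)} = r$ ($V{\left(E,r \right)} = 0 E r + r = 0 r + r = 0 + r = r$)
$\left(-26 - 156\right) V{\left(1^{2},-10 \right)} = \left(-26 - 156\right) \left(-10\right) = \left(-182\right) \left(-10\right) = 1820$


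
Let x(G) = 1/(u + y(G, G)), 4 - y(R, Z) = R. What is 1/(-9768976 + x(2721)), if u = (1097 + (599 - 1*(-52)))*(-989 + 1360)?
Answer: -645791/6308716780015 ≈ -1.0236e-7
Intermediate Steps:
y(R, Z) = 4 - R
u = 648508 (u = (1097 + (599 + 52))*371 = (1097 + 651)*371 = 1748*371 = 648508)
x(G) = 1/(648512 - G) (x(G) = 1/(648508 + (4 - G)) = 1/(648512 - G))
1/(-9768976 + x(2721)) = 1/(-9768976 - 1/(-648512 + 2721)) = 1/(-9768976 - 1/(-645791)) = 1/(-9768976 - 1*(-1/645791)) = 1/(-9768976 + 1/645791) = 1/(-6308716780015/645791) = -645791/6308716780015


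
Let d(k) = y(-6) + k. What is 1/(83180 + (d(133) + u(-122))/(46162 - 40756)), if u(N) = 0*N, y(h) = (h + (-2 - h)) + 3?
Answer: 2703/224835607 ≈ 1.2022e-5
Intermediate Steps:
y(h) = 1 (y(h) = -2 + 3 = 1)
d(k) = 1 + k
u(N) = 0
1/(83180 + (d(133) + u(-122))/(46162 - 40756)) = 1/(83180 + ((1 + 133) + 0)/(46162 - 40756)) = 1/(83180 + (134 + 0)/5406) = 1/(83180 + 134*(1/5406)) = 1/(83180 + 67/2703) = 1/(224835607/2703) = 2703/224835607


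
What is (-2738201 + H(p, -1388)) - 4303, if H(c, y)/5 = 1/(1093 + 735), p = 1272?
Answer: -5013297307/1828 ≈ -2.7425e+6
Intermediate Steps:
H(c, y) = 5/1828 (H(c, y) = 5/(1093 + 735) = 5/1828)
(-2738201 + H(p, -1388)) - 4303 = (-2738201 + 5/1828) - 4303 = -5005431423/1828 - 4303 = -5013297307/1828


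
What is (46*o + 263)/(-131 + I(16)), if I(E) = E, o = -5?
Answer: -33/115 ≈ -0.28696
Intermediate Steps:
(46*o + 263)/(-131 + I(16)) = (46*(-5) + 263)/(-131 + 16) = (-230 + 263)/(-115) = 33*(-1/115) = -33/115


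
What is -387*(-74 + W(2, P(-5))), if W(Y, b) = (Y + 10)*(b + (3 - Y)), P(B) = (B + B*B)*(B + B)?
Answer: 952794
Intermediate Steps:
P(B) = 2*B*(B + B²) (P(B) = (B + B²)*(2*B) = 2*B*(B + B²))
W(Y, b) = (10 + Y)*(3 + b - Y)
-387*(-74 + W(2, P(-5))) = -387*(-74 + (30 - 1*2² - 7*2 + 10*(2*(-5)²*(1 - 5)) + 2*(2*(-5)²*(1 - 5)))) = -387*(-74 + (30 - 1*4 - 14 + 10*(2*25*(-4)) + 2*(2*25*(-4)))) = -387*(-74 + (30 - 4 - 14 + 10*(-200) + 2*(-200))) = -387*(-74 + (30 - 4 - 14 - 2000 - 400)) = -387*(-74 - 2388) = -387*(-2462) = 952794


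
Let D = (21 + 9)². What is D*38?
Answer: 34200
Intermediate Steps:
D = 900 (D = 30² = 900)
D*38 = 900*38 = 34200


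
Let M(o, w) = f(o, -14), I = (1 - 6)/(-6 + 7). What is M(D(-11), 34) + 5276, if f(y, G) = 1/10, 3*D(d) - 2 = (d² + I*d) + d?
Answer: 52761/10 ≈ 5276.1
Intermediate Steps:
I = -5 (I = -5/1 = -5*1 = -5)
D(d) = ⅔ - 4*d/3 + d²/3 (D(d) = ⅔ + ((d² - 5*d) + d)/3 = ⅔ + (d² - 4*d)/3 = ⅔ + (-4*d/3 + d²/3) = ⅔ - 4*d/3 + d²/3)
f(y, G) = ⅒
M(o, w) = ⅒
M(D(-11), 34) + 5276 = ⅒ + 5276 = 52761/10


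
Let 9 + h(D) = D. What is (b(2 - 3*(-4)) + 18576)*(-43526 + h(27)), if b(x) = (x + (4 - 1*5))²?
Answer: -815557460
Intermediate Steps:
h(D) = -9 + D
b(x) = (-1 + x)² (b(x) = (x + (4 - 5))² = (x - 1)² = (-1 + x)²)
(b(2 - 3*(-4)) + 18576)*(-43526 + h(27)) = ((-1 + (2 - 3*(-4)))² + 18576)*(-43526 + (-9 + 27)) = ((-1 + (2 + 12))² + 18576)*(-43526 + 18) = ((-1 + 14)² + 18576)*(-43508) = (13² + 18576)*(-43508) = (169 + 18576)*(-43508) = 18745*(-43508) = -815557460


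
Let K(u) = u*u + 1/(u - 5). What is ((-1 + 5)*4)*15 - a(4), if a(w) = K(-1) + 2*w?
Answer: 1387/6 ≈ 231.17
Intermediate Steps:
K(u) = u² + 1/(-5 + u)
a(w) = ⅚ + 2*w (a(w) = (1 + (-1)³ - 5*(-1)²)/(-5 - 1) + 2*w = (1 - 1 - 5*1)/(-6) + 2*w = -(1 - 1 - 5)/6 + 2*w = -⅙*(-5) + 2*w = ⅚ + 2*w)
((-1 + 5)*4)*15 - a(4) = ((-1 + 5)*4)*15 - (⅚ + 2*4) = (4*4)*15 - (⅚ + 8) = 16*15 - 1*53/6 = 240 - 53/6 = 1387/6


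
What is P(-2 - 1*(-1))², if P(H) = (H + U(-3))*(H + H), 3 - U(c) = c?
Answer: 100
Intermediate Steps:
U(c) = 3 - c
P(H) = 2*H*(6 + H) (P(H) = (H + (3 - 1*(-3)))*(H + H) = (H + (3 + 3))*(2*H) = (H + 6)*(2*H) = (6 + H)*(2*H) = 2*H*(6 + H))
P(-2 - 1*(-1))² = (2*(-2 - 1*(-1))*(6 + (-2 - 1*(-1))))² = (2*(-2 + 1)*(6 + (-2 + 1)))² = (2*(-1)*(6 - 1))² = (2*(-1)*5)² = (-10)² = 100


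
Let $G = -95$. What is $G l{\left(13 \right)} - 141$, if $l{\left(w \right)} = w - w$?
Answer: $-141$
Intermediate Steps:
$l{\left(w \right)} = 0$
$G l{\left(13 \right)} - 141 = \left(-95\right) 0 - 141 = 0 - 141 = -141$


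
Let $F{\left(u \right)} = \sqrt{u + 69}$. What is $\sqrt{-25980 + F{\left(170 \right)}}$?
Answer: $\sqrt{-25980 + \sqrt{239}} \approx 161.14 i$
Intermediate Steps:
$F{\left(u \right)} = \sqrt{69 + u}$
$\sqrt{-25980 + F{\left(170 \right)}} = \sqrt{-25980 + \sqrt{69 + 170}} = \sqrt{-25980 + \sqrt{239}}$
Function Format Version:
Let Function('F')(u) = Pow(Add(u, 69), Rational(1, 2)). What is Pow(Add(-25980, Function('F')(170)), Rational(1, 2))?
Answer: Pow(Add(-25980, Pow(239, Rational(1, 2))), Rational(1, 2)) ≈ Mul(161.14, I)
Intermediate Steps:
Function('F')(u) = Pow(Add(69, u), Rational(1, 2))
Pow(Add(-25980, Function('F')(170)), Rational(1, 2)) = Pow(Add(-25980, Pow(Add(69, 170), Rational(1, 2))), Rational(1, 2)) = Pow(Add(-25980, Pow(239, Rational(1, 2))), Rational(1, 2))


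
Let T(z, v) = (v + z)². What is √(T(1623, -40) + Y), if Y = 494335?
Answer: 4*√187514 ≈ 1732.1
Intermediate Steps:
√(T(1623, -40) + Y) = √((-40 + 1623)² + 494335) = √(1583² + 494335) = √(2505889 + 494335) = √3000224 = 4*√187514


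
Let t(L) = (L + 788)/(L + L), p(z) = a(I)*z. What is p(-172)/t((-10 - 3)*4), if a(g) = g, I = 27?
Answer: 15093/23 ≈ 656.22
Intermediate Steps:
p(z) = 27*z
t(L) = (788 + L)/(2*L) (t(L) = (788 + L)/((2*L)) = (788 + L)*(1/(2*L)) = (788 + L)/(2*L))
p(-172)/t((-10 - 3)*4) = (27*(-172))/(((788 + (-10 - 3)*4)/(2*(((-10 - 3)*4))))) = -4644*(-104/(788 - 13*4)) = -4644*(-104/(788 - 52)) = -4644/((½)*(-1/52)*736) = -4644/(-92/13) = -4644*(-13/92) = 15093/23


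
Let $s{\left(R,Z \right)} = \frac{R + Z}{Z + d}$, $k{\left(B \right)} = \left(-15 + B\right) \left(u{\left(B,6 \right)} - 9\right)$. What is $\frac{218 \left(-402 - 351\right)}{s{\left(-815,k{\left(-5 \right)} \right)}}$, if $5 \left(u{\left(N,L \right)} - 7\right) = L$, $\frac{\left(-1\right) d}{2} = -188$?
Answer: $\frac{64348368}{799} \approx 80536.0$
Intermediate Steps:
$d = 376$ ($d = \left(-2\right) \left(-188\right) = 376$)
$u{\left(N,L \right)} = 7 + \frac{L}{5}$
$k{\left(B \right)} = 12 - \frac{4 B}{5}$ ($k{\left(B \right)} = \left(-15 + B\right) \left(\left(7 + \frac{1}{5} \cdot 6\right) - 9\right) = \left(-15 + B\right) \left(\left(7 + \frac{6}{5}\right) - 9\right) = \left(-15 + B\right) \left(\frac{41}{5} - 9\right) = \left(-15 + B\right) \left(- \frac{4}{5}\right) = 12 - \frac{4 B}{5}$)
$s{\left(R,Z \right)} = \frac{R + Z}{376 + Z}$ ($s{\left(R,Z \right)} = \frac{R + Z}{Z + 376} = \frac{R + Z}{376 + Z}$)
$\frac{218 \left(-402 - 351\right)}{s{\left(-815,k{\left(-5 \right)} \right)}} = \frac{218 \left(-402 - 351\right)}{\frac{1}{376 + \left(12 - -4\right)} \left(-815 + \left(12 - -4\right)\right)} = \frac{218 \left(-753\right)}{\frac{1}{376 + \left(12 + 4\right)} \left(-815 + \left(12 + 4\right)\right)} = - \frac{164154}{\frac{1}{376 + 16} \left(-815 + 16\right)} = - \frac{164154}{\frac{1}{392} \left(-799\right)} = - \frac{164154}{- \frac{799}{392}} = \left(-164154\right) \left(- \frac{392}{799}\right) = \frac{64348368}{799}$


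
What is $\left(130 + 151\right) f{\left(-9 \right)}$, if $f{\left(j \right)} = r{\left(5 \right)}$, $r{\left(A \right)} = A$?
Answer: $1405$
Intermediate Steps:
$f{\left(j \right)} = 5$
$\left(130 + 151\right) f{\left(-9 \right)} = \left(130 + 151\right) 5 = 281 \cdot 5 = 1405$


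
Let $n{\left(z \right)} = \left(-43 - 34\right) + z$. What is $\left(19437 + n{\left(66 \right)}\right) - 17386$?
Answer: $2040$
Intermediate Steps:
$n{\left(z \right)} = -77 + z$
$\left(19437 + n{\left(66 \right)}\right) - 17386 = \left(19437 + \left(-77 + 66\right)\right) - 17386 = \left(19437 - 11\right) - 17386 = 19426 - 17386 = 2040$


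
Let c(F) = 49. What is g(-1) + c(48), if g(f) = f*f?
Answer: 50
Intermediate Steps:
g(f) = f²
g(-1) + c(48) = (-1)² + 49 = 1 + 49 = 50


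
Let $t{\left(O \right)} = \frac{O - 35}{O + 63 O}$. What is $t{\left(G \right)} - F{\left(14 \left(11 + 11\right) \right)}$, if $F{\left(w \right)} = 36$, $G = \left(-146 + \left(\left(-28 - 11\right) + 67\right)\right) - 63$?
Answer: $- \frac{52101}{1448} \approx -35.981$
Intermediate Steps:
$G = -181$ ($G = \left(-146 + \left(-39 + 67\right)\right) - 63 = \left(-146 + 28\right) - 63 = -118 - 63 = -181$)
$t{\left(O \right)} = \frac{-35 + O}{64 O}$
$t{\left(G \right)} - F{\left(14 \left(11 + 11\right) \right)} = \frac{-35 - 181}{64 \left(-181\right)} - 36 = \frac{1}{64} \left(- \frac{1}{181}\right) \left(-216\right) - 36 = \frac{27}{1448} - 36 = - \frac{52101}{1448}$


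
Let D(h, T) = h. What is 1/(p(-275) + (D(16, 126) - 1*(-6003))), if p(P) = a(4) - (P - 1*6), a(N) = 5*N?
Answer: 1/6320 ≈ 0.00015823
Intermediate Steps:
p(P) = 26 - P (p(P) = 5*4 - (P - 1*6) = 20 - (P - 6) = 20 - (-6 + P) = 20 + (6 - P) = 26 - P)
1/(p(-275) + (D(16, 126) - 1*(-6003))) = 1/((26 - 1*(-275)) + (16 - 1*(-6003))) = 1/((26 + 275) + (16 + 6003)) = 1/(301 + 6019) = 1/6320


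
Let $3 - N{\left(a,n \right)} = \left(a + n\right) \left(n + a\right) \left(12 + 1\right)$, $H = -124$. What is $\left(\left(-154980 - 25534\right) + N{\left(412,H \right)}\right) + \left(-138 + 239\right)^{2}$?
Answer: $-1248582$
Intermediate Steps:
$N{\left(a,n \right)} = 3 - 13 \left(a + n\right)^{2}$ ($N{\left(a,n \right)} = 3 - \left(a + n\right) \left(n + a\right) \left(12 + 1\right) = 3 - \left(a + n\right) \left(a + n\right) 13 = 3 - \left(a + n\right)^{2} \cdot 13 = 3 - 13 \left(a + n\right)^{2}$)
$\left(\left(-154980 - 25534\right) + N{\left(412,H \right)}\right) + \left(-138 + 239\right)^{2} = \left(\left(-154980 - 25534\right) + \left(3 - 13 \left(412 - 124\right)^{2}\right)\right) + \left(-138 + 239\right)^{2} = \left(-180514 + \left(3 - 13 \cdot 288^{2}\right)\right) + 101^{2} = \left(-180514 + \left(3 - 1078272\right)\right) + 10201 = \left(-180514 - 1078269\right) + 10201 = -1258783 + 10201 = -1248582$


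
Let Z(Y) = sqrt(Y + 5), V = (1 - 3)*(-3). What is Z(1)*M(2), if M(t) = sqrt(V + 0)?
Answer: 6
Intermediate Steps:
V = 6 (V = -2*(-3) = 6)
Z(Y) = sqrt(5 + Y)
M(t) = sqrt(6) (M(t) = sqrt(6 + 0) = sqrt(6))
Z(1)*M(2) = sqrt(5 + 1)*sqrt(6) = sqrt(6)*sqrt(6) = 6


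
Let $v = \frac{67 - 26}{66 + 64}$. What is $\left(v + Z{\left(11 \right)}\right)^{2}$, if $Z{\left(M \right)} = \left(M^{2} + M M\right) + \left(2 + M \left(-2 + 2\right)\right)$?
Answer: $\frac{1008761121}{16900} \approx 59690.0$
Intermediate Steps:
$Z{\left(M \right)} = 2 + 2 M^{2}$ ($Z{\left(M \right)} = \left(M^{2} + M^{2}\right) + \left(2 + M 0\right) = 2 M^{2} + \left(2 + 0\right) = 2 M^{2} + 2 = 2 + 2 M^{2}$)
$v = \frac{41}{130} \approx 0.31538$
$\left(v + Z{\left(11 \right)}\right)^{2} = \left(\frac{41}{130} + \left(2 + 2 \cdot 11^{2}\right)\right)^{2} = \left(\frac{41}{130} + \left(2 + 2 \cdot 121\right)\right)^{2} = \left(\frac{41}{130} + \left(2 + 242\right)\right)^{2} = \left(\frac{41}{130} + 244\right)^{2} = \left(\frac{31761}{130}\right)^{2} = \frac{1008761121}{16900}$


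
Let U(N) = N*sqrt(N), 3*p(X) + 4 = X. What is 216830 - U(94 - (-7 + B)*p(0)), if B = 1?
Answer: 216830 - 86*sqrt(86) ≈ 2.1603e+5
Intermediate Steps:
p(X) = -4/3 + X/3
U(N) = N**(3/2)
216830 - U(94 - (-7 + B)*p(0)) = 216830 - (94 - (-7 + 1)*(-4/3 + (1/3)*0))**(3/2) = 216830 - (94 - (-6)*(-4/3 + 0))**(3/2) = 216830 - (94 - (-6)*(-4)/3)**(3/2) = 216830 - (94 - 1*8)**(3/2) = 216830 - (94 - 8)**(3/2) = 216830 - 86**(3/2) = 216830 - 86*sqrt(86)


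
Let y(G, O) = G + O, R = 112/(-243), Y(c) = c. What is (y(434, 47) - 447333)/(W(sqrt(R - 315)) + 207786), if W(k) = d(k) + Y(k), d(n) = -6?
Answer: -22561798780080/10490924477857 + 4021668*I*sqrt(229971)/10490924477857 ≈ -2.1506 + 0.00018384*I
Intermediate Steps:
R = -112/243 (R = 112*(-1/243) = -112/243 ≈ -0.46091)
W(k) = -6 + k
(y(434, 47) - 447333)/(W(sqrt(R - 315)) + 207786) = ((434 + 47) - 447333)/((-6 + sqrt(-112/243 - 315)) + 207786) = (481 - 447333)/((-6 + sqrt(-76657/243)) + 207786) = -446852/((-6 + I*sqrt(229971)/27) + 207786) = -446852/(207780 + I*sqrt(229971)/27)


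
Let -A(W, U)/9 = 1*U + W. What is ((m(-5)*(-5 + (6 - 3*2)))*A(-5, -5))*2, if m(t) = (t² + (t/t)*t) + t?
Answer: -13500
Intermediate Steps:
A(W, U) = -9*U - 9*W (A(W, U) = -9*(1*U + W) = -9*(U + W) = -9*U - 9*W)
m(t) = t² + 2*t (m(t) = (t² + 1*t) + t = (t² + t) + t = (t + t²) + t = t² + 2*t)
((m(-5)*(-5 + (6 - 3*2)))*A(-5, -5))*2 = (((-5*(2 - 5))*(-5 + (6 - 3*2)))*(-9*(-5) - 9*(-5)))*2 = (((-5*(-3))*(-5 + (6 - 6)))*(45 + 45))*2 = ((15*(-5 + 0))*90)*2 = ((15*(-5))*90)*2 = -75*90*2 = -6750*2 = -13500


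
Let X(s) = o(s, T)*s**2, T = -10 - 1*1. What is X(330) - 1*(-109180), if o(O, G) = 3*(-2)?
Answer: -544220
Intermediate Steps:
T = -11 (T = -10 - 1 = -11)
o(O, G) = -6
X(s) = -6*s**2
X(330) - 1*(-109180) = -6*330**2 - 1*(-109180) = -6*108900 + 109180 = -653400 + 109180 = -544220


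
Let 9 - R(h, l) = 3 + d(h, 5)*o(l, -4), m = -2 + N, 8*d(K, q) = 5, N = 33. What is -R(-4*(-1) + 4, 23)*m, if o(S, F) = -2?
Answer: -899/4 ≈ -224.75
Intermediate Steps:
d(K, q) = 5/8 (d(K, q) = (1/8)*5 = 5/8)
m = 31 (m = -2 + 33 = 31)
R(h, l) = 29/4 (R(h, l) = 9 - (3 + (5/8)*(-2)) = 9 - (3 - 5/4) = 9 - 1*7/4 = 9 - 7/4 = 29/4)
-R(-4*(-1) + 4, 23)*m = -29*31/4 = -1*899/4 = -899/4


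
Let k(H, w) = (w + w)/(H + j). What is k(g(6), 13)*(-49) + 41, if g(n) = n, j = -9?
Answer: 1397/3 ≈ 465.67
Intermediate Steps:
k(H, w) = 2*w/(-9 + H) (k(H, w) = (w + w)/(H - 9) = (2*w)/(-9 + H) = 2*w/(-9 + H))
k(g(6), 13)*(-49) + 41 = (2*13/(-9 + 6))*(-49) + 41 = (2*13/(-3))*(-49) + 41 = (2*13*(-⅓))*(-49) + 41 = -26/3*(-49) + 41 = 1274/3 + 41 = 1397/3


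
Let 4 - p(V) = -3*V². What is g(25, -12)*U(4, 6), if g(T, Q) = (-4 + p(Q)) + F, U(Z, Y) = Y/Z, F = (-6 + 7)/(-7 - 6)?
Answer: 16845/26 ≈ 647.88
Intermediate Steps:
p(V) = 4 + 3*V² (p(V) = 4 - (-3)*V² = 4 + 3*V²)
F = -1/13 (F = 1/(-13) = 1*(-1/13) = -1/13 ≈ -0.076923)
g(T, Q) = -1/13 + 3*Q² (g(T, Q) = (-4 + (4 + 3*Q²)) - 1/13 = 3*Q² - 1/13 = -1/13 + 3*Q²)
g(25, -12)*U(4, 6) = (-1/13 + 3*(-12)²)*(6/4) = (-1/13 + 3*144)*(6*(¼)) = (-1/13 + 432)*(3/2) = (5615/13)*(3/2) = 16845/26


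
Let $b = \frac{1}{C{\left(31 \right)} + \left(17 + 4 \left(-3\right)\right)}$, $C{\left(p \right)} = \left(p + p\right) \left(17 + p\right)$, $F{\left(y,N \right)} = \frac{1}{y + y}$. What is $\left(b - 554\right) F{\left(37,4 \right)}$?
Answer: $- \frac{1651473}{220594} \approx -7.4865$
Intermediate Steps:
$F{\left(y,N \right)} = \frac{1}{2 y}$
$C{\left(p \right)} = 2 p \left(17 + p\right)$
$b = \frac{1}{2981}$ ($b = \frac{1}{2 \cdot 31 \left(17 + 31\right) + \left(17 + 4 \left(-3\right)\right)} = \frac{1}{2 \cdot 31 \cdot 48 + \left(17 - 12\right)} = \frac{1}{2976 + 5} = \frac{1}{2981} \approx 0.00033546$)
$\left(b - 554\right) F{\left(37,4 \right)} = \left(\frac{1}{2981} - 554\right) \frac{1}{2 \cdot 37} = - \frac{1651473 \cdot \frac{1}{2} \cdot \frac{1}{37}}{2981} = \left(- \frac{1651473}{2981}\right) \frac{1}{74} = - \frac{1651473}{220594}$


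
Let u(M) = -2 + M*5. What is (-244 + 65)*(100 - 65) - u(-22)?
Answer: -6153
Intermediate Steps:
u(M) = -2 + 5*M
(-244 + 65)*(100 - 65) - u(-22) = (-244 + 65)*(100 - 65) - (-2 + 5*(-22)) = -179*35 - (-2 - 110) = -6265 - 1*(-112) = -6265 + 112 = -6153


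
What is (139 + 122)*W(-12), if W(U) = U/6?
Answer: -522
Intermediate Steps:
W(U) = U/6 (W(U) = U*(⅙) = U/6)
(139 + 122)*W(-12) = (139 + 122)*((⅙)*(-12)) = 261*(-2) = -522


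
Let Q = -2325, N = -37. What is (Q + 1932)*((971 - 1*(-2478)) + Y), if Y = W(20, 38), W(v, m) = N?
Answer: -1340916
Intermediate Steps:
W(v, m) = -37
Y = -37
(Q + 1932)*((971 - 1*(-2478)) + Y) = (-2325 + 1932)*((971 - 1*(-2478)) - 37) = -393*((971 + 2478) - 37) = -393*(3449 - 37) = -393*3412 = -1340916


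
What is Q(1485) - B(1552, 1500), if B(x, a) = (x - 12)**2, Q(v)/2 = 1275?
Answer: -2369050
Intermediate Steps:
Q(v) = 2550 (Q(v) = 2*1275 = 2550)
B(x, a) = (-12 + x)**2
Q(1485) - B(1552, 1500) = 2550 - (-12 + 1552)**2 = 2550 - 1*1540**2 = 2550 - 1*2371600 = 2550 - 2371600 = -2369050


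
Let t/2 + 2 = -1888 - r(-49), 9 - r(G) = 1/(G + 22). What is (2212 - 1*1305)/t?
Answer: -24489/102548 ≈ -0.23881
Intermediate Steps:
r(G) = 9 - 1/(22 + G) (r(G) = 9 - 1/(G + 22) = 9 - 1/(22 + G))
t = -102548/27 (t = -4 + 2*(-1888 - (197 + 9*(-49))/(22 - 49)) = -4 + 2*(-1888 - (197 - 441)/(-27)) = -4 + 2*(-1888 - (-1)*(-244)/27) = -4 + 2*(-1888 - 1*244/27) = -4 + 2*(-1888 - 244/27) = -4 + 2*(-51220/27) = -4 - 102440/27 = -102548/27 ≈ -3798.1)
(2212 - 1*1305)/t = (2212 - 1*1305)/(-102548/27) = (2212 - 1305)*(-27/102548) = 907*(-27/102548) = -24489/102548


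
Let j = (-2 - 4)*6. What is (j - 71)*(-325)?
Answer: 34775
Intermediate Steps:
j = -36 (j = -6*6 = -36)
(j - 71)*(-325) = (-36 - 71)*(-325) = -107*(-325) = 34775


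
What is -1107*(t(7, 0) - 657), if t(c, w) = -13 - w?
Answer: 741690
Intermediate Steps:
-1107*(t(7, 0) - 657) = -1107*((-13 - 1*0) - 657) = -1107*((-13 + 0) - 657) = -1107*(-13 - 657) = -1107*(-670) = 741690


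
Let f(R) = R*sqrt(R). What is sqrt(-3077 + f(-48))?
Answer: sqrt(-3077 - 192*I*sqrt(3)) ≈ 2.9932 - 55.551*I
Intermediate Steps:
f(R) = R**(3/2)
sqrt(-3077 + f(-48)) = sqrt(-3077 + (-48)**(3/2)) = sqrt(-3077 - 192*I*sqrt(3))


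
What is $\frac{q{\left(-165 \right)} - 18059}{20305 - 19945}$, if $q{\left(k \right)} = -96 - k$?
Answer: $- \frac{1799}{36} \approx -49.972$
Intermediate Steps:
$\frac{q{\left(-165 \right)} - 18059}{20305 - 19945} = \frac{\left(-96 - -165\right) - 18059}{20305 - 19945} = \frac{\left(-96 + 165\right) - 18059}{360} = \left(69 - 18059\right) \frac{1}{360} = \left(-17990\right) \frac{1}{360} = - \frac{1799}{36}$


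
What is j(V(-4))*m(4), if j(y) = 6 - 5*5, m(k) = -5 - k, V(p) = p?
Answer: 171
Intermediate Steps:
j(y) = -19 (j(y) = 6 - 25 = -19)
j(V(-4))*m(4) = -19*(-5 - 1*4) = -19*(-5 - 4) = -19*(-9) = 171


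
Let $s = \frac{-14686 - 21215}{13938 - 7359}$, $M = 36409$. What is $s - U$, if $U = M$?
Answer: $- \frac{26618968}{731} \approx -36414.0$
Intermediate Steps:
$s = - \frac{3989}{731}$ ($s = - \frac{35901}{6579} = \left(-35901\right) \frac{1}{6579} = - \frac{3989}{731} \approx -5.4569$)
$U = 36409$
$s - U = - \frac{3989}{731} - 36409 = - \frac{26618968}{731}$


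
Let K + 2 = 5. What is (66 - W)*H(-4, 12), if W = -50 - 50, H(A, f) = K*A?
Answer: -1992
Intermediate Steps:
K = 3 (K = -2 + 5 = 3)
H(A, f) = 3*A
W = -100
(66 - W)*H(-4, 12) = (66 - 1*(-100))*(3*(-4)) = (66 + 100)*(-12) = 166*(-12) = -1992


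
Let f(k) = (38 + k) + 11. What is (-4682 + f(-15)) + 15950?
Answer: 11302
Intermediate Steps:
f(k) = 49 + k
(-4682 + f(-15)) + 15950 = (-4682 + (49 - 15)) + 15950 = (-4682 + 34) + 15950 = -4648 + 15950 = 11302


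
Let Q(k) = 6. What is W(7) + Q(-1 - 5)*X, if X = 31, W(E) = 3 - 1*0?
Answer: 189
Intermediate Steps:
W(E) = 3 (W(E) = 3 + 0 = 3)
W(7) + Q(-1 - 5)*X = 3 + 6*31 = 3 + 186 = 189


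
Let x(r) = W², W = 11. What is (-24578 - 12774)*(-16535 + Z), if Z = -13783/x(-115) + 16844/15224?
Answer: 1183340065012/1903 ≈ 6.2183e+8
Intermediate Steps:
x(r) = 121 (x(r) = 11² = 121)
Z = -429327/3806 (Z = -13783/121 + 16844/15224 = -13783*1/121 + 16844*(1/15224) = -1253/11 + 4211/3806 = -429327/3806 ≈ -112.80)
(-24578 - 12774)*(-16535 + Z) = (-24578 - 12774)*(-16535 - 429327/3806) = -37352*(-63361537/3806) = 1183340065012/1903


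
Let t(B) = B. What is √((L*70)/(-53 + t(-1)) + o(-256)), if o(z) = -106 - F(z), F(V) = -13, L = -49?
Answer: 2*I*√597/9 ≈ 5.4297*I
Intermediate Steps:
o(z) = -93 (o(z) = -106 - 1*(-13) = -106 + 13 = -93)
√((L*70)/(-53 + t(-1)) + o(-256)) = √((-49*70)/(-53 - 1) - 93) = √(-3430/(-54) - 93) = √(-3430*(-1/54) - 93) = √(1715/27 - 93) = √(-796/27) = 2*I*√597/9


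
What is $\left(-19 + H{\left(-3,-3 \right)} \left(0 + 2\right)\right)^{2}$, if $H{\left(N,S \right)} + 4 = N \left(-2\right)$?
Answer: $225$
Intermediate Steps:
$H{\left(N,S \right)} = -4 - 2 N$ ($H{\left(N,S \right)} = -4 + N \left(-2\right) = -4 - 2 N$)
$\left(-19 + H{\left(-3,-3 \right)} \left(0 + 2\right)\right)^{2} = \left(-19 + \left(-4 - -6\right) \left(0 + 2\right)\right)^{2} = \left(-19 + \left(-4 + 6\right) 2\right)^{2} = \left(-19 + 2 \cdot 2\right)^{2} = \left(-19 + 4\right)^{2} = \left(-15\right)^{2} = 225$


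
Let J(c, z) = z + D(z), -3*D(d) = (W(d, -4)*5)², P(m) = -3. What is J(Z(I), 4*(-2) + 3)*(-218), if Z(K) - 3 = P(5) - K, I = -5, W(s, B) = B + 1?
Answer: 17440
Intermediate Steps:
W(s, B) = 1 + B
Z(K) = -K (Z(K) = 3 + (-3 - K) = -K)
D(d) = -75 (D(d) = -25*(1 - 4)²/3 = -(-3*5)²/3 = -⅓*(-15)² = -⅓*225 = -75)
J(c, z) = -75 + z (J(c, z) = z - 75 = -75 + z)
J(Z(I), 4*(-2) + 3)*(-218) = (-75 + (4*(-2) + 3))*(-218) = (-75 + (-8 + 3))*(-218) = (-75 - 5)*(-218) = -80*(-218) = 17440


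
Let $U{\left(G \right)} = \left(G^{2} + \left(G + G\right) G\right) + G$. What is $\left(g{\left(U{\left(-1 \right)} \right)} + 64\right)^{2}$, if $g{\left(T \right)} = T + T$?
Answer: $4624$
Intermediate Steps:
$U{\left(G \right)} = G + 3 G^{2}$ ($U{\left(G \right)} = \left(G^{2} + 2 G G\right) + G = \left(G^{2} + 2 G^{2}\right) + G = 3 G^{2} + G = G + 3 G^{2}$)
$g{\left(T \right)} = 2 T$
$\left(g{\left(U{\left(-1 \right)} \right)} + 64\right)^{2} = \left(2 \left(- (1 + 3 \left(-1\right))\right) + 64\right)^{2} = \left(2 \left(- (1 - 3)\right) + 64\right)^{2} = \left(2 \left(\left(-1\right) \left(-2\right)\right) + 64\right)^{2} = \left(2 \cdot 2 + 64\right)^{2} = \left(4 + 64\right)^{2} = 68^{2} = 4624$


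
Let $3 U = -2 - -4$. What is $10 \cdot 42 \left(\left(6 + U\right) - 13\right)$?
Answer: $-2660$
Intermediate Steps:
$U = \frac{2}{3}$ ($U = \frac{-2 - -4}{3} = \frac{-2 + 4}{3} = \frac{1}{3} \cdot 2 = \frac{2}{3} \approx 0.66667$)
$10 \cdot 42 \left(\left(6 + U\right) - 13\right) = 10 \cdot 42 \left(\left(6 + \frac{2}{3}\right) - 13\right) = 420 \left(\frac{20}{3} - 13\right) = 420 \left(- \frac{19}{3}\right) = -2660$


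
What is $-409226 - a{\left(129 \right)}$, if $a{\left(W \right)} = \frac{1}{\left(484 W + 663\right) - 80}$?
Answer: $- \frac{25789013295}{63019} \approx -4.0923 \cdot 10^{5}$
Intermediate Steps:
$a{\left(W \right)} = \frac{1}{583 + 484 W}$ ($a{\left(W \right)} = \frac{1}{\left(663 + 484 W\right) - 80} = \frac{1}{583 + 484 W}$)
$-409226 - a{\left(129 \right)} = -409226 - \frac{1}{11 \left(53 + 44 \cdot 129\right)} = -409226 - \frac{1}{11 \left(53 + 5676\right)} = -409226 - \frac{1}{11 \cdot 5729} = -409226 - \frac{1}{11} \cdot \frac{1}{5729} = -409226 - \frac{1}{63019} = - \frac{25789013295}{63019}$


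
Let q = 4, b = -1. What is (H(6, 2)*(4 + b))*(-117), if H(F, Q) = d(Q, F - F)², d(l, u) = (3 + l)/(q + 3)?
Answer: -8775/49 ≈ -179.08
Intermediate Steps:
d(l, u) = 3/7 + l/7 (d(l, u) = (3 + l)/(4 + 3) = (3 + l)/7 = (3 + l)*(⅐) = 3/7 + l/7)
H(F, Q) = (3/7 + Q/7)²
(H(6, 2)*(4 + b))*(-117) = (((3 + 2)²/49)*(4 - 1))*(-117) = (((1/49)*5²)*3)*(-117) = (((1/49)*25)*3)*(-117) = ((25/49)*3)*(-117) = (75/49)*(-117) = -8775/49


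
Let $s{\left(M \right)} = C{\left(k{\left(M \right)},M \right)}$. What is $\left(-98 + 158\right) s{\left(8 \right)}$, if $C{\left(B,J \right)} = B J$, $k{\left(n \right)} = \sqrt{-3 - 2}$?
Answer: $480 i \sqrt{5} \approx 1073.3 i$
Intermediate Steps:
$k{\left(n \right)} = i \sqrt{5}$ ($k{\left(n \right)} = \sqrt{-5} = i \sqrt{5}$)
$s{\left(M \right)} = i M \sqrt{5}$ ($s{\left(M \right)} = i \sqrt{5} M = i M \sqrt{5}$)
$\left(-98 + 158\right) s{\left(8 \right)} = \left(-98 + 158\right) i 8 \sqrt{5} = 60 \cdot 8 i \sqrt{5} = 480 i \sqrt{5}$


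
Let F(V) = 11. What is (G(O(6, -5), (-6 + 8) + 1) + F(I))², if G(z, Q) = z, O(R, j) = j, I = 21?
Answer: 36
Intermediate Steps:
(G(O(6, -5), (-6 + 8) + 1) + F(I))² = (-5 + 11)² = 6² = 36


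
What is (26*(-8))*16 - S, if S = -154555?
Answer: 151227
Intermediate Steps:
(26*(-8))*16 - S = (26*(-8))*16 - 1*(-154555) = -208*16 + 154555 = -3328 + 154555 = 151227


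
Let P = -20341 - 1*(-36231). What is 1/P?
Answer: 1/15890 ≈ 6.2933e-5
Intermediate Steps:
P = 15890 (P = -20341 + 36231 = 15890)
1/P = 1/15890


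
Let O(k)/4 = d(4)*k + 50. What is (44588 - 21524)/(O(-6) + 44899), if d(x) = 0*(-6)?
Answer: 7688/15033 ≈ 0.51141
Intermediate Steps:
d(x) = 0
O(k) = 200 (O(k) = 4*(0*k + 50) = 4*(0 + 50) = 4*50 = 200)
(44588 - 21524)/(O(-6) + 44899) = (44588 - 21524)/(200 + 44899) = 23064/45099 = 23064*(1/45099) = 7688/15033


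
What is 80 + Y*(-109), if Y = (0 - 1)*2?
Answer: 298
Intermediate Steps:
Y = -2 (Y = -1*2 = -2)
80 + Y*(-109) = 80 - 2*(-109) = 80 + 218 = 298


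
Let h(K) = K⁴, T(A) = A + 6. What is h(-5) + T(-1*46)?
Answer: 585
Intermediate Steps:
T(A) = 6 + A
h(-5) + T(-1*46) = (-5)⁴ + (6 - 1*46) = 625 + (6 - 46) = 625 - 40 = 585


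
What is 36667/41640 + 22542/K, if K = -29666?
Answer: 5735167/47511240 ≈ 0.12071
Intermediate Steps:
36667/41640 + 22542/K = 36667/41640 + 22542/(-29666) = 36667*(1/41640) + 22542*(-1/29666) = 36667/41640 - 867/1141 = 5735167/47511240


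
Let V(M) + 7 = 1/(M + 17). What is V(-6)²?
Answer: 5776/121 ≈ 47.736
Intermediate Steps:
V(M) = -7 + 1/(17 + M) (V(M) = -7 + 1/(M + 17) = -7 + 1/(17 + M))
V(-6)² = ((-118 - 7*(-6))/(17 - 6))² = ((-118 + 42)/11)² = ((1/11)*(-76))² = (-76/11)² = 5776/121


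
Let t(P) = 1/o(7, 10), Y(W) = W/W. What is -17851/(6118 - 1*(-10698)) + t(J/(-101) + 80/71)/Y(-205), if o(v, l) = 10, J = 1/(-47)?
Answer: -80847/84080 ≈ -0.96155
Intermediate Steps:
J = -1/47 ≈ -0.021277
Y(W) = 1
t(P) = ⅒ (t(P) = 1/10 = ⅒)
-17851/(6118 - 1*(-10698)) + t(J/(-101) + 80/71)/Y(-205) = -17851/(6118 - 1*(-10698)) + (⅒)/1 = -17851/(6118 + 10698) + (⅒)*1 = -17851/16816 + ⅒ = -80847/84080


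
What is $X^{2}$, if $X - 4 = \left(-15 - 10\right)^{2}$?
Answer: $395641$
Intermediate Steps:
$X = 629$ ($X = 4 + \left(-15 - 10\right)^{2} = 4 + \left(-25\right)^{2} = 4 + 625 = 629$)
$X^{2} = 629^{2} = 395641$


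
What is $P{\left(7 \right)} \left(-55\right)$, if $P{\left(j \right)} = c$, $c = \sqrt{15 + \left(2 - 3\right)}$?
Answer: $- 55 \sqrt{14} \approx -205.79$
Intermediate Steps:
$c = \sqrt{14}$ ($c = \sqrt{15 + \left(2 - 3\right)} = \sqrt{15 - 1} = \sqrt{14} \approx 3.7417$)
$P{\left(j \right)} = \sqrt{14}$
$P{\left(7 \right)} \left(-55\right) = \sqrt{14} \left(-55\right) = - 55 \sqrt{14}$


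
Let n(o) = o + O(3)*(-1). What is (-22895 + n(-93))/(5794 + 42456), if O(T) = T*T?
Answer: -22997/48250 ≈ -0.47662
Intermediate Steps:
O(T) = T²
n(o) = -9 + o (n(o) = o + 3²*(-1) = o + 9*(-1) = o - 9 = -9 + o)
(-22895 + n(-93))/(5794 + 42456) = (-22895 + (-9 - 93))/(5794 + 42456) = (-22895 - 102)/48250 = -22997*1/48250 = -22997/48250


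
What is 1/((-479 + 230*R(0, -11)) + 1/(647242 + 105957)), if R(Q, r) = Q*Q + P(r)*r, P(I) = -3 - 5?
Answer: 753199/14883965440 ≈ 5.0605e-5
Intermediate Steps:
P(I) = -8
R(Q, r) = Q² - 8*r (R(Q, r) = Q*Q - 8*r = Q² - 8*r)
1/((-479 + 230*R(0, -11)) + 1/(647242 + 105957)) = 1/((-479 + 230*(0² - 8*(-11))) + 1/(647242 + 105957)) = 1/((-479 + 230*(0 + 88)) + 1/753199) = 1/((-479 + 230*88) + 1/753199) = 1/((-479 + 20240) + 1/753199) = 1/(19761 + 1/753199) = 1/(14883965440/753199) = 753199/14883965440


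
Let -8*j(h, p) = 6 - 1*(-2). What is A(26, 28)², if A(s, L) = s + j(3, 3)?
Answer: 625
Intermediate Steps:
j(h, p) = -1 (j(h, p) = -(6 - 1*(-2))/8 = -(6 + 2)/8 = -⅛*8 = -1)
A(s, L) = -1 + s (A(s, L) = s - 1 = -1 + s)
A(26, 28)² = (-1 + 26)² = 25² = 625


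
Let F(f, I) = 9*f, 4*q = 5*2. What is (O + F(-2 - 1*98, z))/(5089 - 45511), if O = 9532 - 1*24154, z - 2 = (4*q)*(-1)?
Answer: 2587/6737 ≈ 0.38400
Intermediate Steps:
q = 5/2 (q = (5*2)/4 = (¼)*10 = 5/2 ≈ 2.5000)
z = -8 (z = 2 + (4*(5/2))*(-1) = 2 + 10*(-1) = 2 - 10 = -8)
O = -14622 (O = 9532 - 24154 = -14622)
(O + F(-2 - 1*98, z))/(5089 - 45511) = (-14622 + 9*(-2 - 1*98))/(5089 - 45511) = (-14622 + 9*(-2 - 98))/(-40422) = (-14622 + 9*(-100))*(-1/40422) = (-14622 - 900)*(-1/40422) = -15522*(-1/40422) = 2587/6737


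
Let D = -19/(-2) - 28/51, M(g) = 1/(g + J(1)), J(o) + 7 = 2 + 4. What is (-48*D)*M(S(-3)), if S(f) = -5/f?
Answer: -10956/17 ≈ -644.47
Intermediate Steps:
J(o) = -1 (J(o) = -7 + (2 + 4) = -7 + 6 = -1)
M(g) = 1/(-1 + g) (M(g) = 1/(g - 1) = 1/(-1 + g))
D = 913/102 (D = -19*(-½) - 28*1/51 = 19/2 - 28/51 = 913/102 ≈ 8.9510)
(-48*D)*M(S(-3)) = (-48*913/102)/(-1 - 5/(-3)) = -7304/(17*(-1 - 5*(-⅓))) = -7304/(17*(-1 + 5/3)) = -7304/(17*⅔) = -7304/17*3/2 = -10956/17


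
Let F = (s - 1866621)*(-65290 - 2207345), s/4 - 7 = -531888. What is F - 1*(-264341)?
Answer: 9077233986416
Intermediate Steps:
s = -2127524 (s = 28 + 4*(-531888) = 28 - 2127552 = -2127524)
F = 9077233722075 (F = (-2127524 - 1866621)*(-65290 - 2207345) = -3994145*(-2272635) = 9077233722075)
F - 1*(-264341) = 9077233722075 - 1*(-264341) = 9077233722075 + 264341 = 9077233986416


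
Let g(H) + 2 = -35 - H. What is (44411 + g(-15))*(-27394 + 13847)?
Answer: -601337783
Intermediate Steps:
g(H) = -37 - H (g(H) = -2 + (-35 - H) = -37 - H)
(44411 + g(-15))*(-27394 + 13847) = (44411 + (-37 - 1*(-15)))*(-27394 + 13847) = (44411 + (-37 + 15))*(-13547) = (44411 - 22)*(-13547) = 44389*(-13547) = -601337783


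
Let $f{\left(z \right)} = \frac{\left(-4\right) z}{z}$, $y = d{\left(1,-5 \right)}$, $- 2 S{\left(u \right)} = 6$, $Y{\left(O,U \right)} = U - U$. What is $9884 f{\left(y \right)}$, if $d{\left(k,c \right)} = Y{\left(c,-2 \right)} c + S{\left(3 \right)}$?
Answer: $-39536$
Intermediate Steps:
$Y{\left(O,U \right)} = 0$
$S{\left(u \right)} = -3$ ($S{\left(u \right)} = \left(- \frac{1}{2}\right) 6 = -3$)
$d{\left(k,c \right)} = -3$ ($d{\left(k,c \right)} = 0 c - 3 = 0 - 3 = -3$)
$y = -3$
$f{\left(z \right)} = -4$
$9884 f{\left(y \right)} = 9884 \left(-4\right) = -39536$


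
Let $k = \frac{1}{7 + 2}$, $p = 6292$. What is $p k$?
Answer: $\frac{6292}{9} \approx 699.11$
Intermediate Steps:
$k = \frac{1}{9} \approx 0.11111$
$p k = 6292 \cdot \frac{1}{9} = \frac{6292}{9}$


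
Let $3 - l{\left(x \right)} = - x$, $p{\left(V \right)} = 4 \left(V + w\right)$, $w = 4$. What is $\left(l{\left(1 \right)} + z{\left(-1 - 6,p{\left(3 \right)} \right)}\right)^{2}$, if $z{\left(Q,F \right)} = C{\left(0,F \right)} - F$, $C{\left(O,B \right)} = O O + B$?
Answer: $16$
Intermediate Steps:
$C{\left(O,B \right)} = B + O^{2}$ ($C{\left(O,B \right)} = O^{2} + B = B + O^{2}$)
$p{\left(V \right)} = 16 + 4 V$ ($p{\left(V \right)} = 4 \left(V + 4\right) = 4 \left(4 + V\right) = 16 + 4 V$)
$l{\left(x \right)} = 3 + x$ ($l{\left(x \right)} = 3 - - x = 3 + x$)
$z{\left(Q,F \right)} = 0$ ($z{\left(Q,F \right)} = \left(F + 0^{2}\right) - F = \left(F + 0\right) - F = F - F = 0$)
$\left(l{\left(1 \right)} + z{\left(-1 - 6,p{\left(3 \right)} \right)}\right)^{2} = \left(\left(3 + 1\right) + 0\right)^{2} = \left(4 + 0\right)^{2} = 4^{2} = 16$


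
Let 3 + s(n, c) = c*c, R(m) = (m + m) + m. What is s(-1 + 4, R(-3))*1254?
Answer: 97812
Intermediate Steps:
R(m) = 3*m (R(m) = 2*m + m = 3*m)
s(n, c) = -3 + c² (s(n, c) = -3 + c*c = -3 + c²)
s(-1 + 4, R(-3))*1254 = (-3 + (3*(-3))²)*1254 = (-3 + (-9)²)*1254 = (-3 + 81)*1254 = 78*1254 = 97812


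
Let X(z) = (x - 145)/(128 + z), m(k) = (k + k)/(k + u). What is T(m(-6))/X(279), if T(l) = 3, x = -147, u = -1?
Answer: -1221/292 ≈ -4.1815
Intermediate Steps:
m(k) = 2*k/(-1 + k) (m(k) = (k + k)/(k - 1) = (2*k)/(-1 + k) = 2*k/(-1 + k))
X(z) = -292/(128 + z) (X(z) = (-147 - 145)/(128 + z) = -292/(128 + z))
T(m(-6))/X(279) = 3/((-292/(128 + 279))) = 3/((-292/407)) = 3/((-292*1/407)) = 3/(-292/407) = 3*(-407/292) = -1221/292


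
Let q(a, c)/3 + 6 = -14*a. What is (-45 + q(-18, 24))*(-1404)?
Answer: -972972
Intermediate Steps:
q(a, c) = -18 - 42*a (q(a, c) = -18 + 3*(-14*a) = -18 - 42*a)
(-45 + q(-18, 24))*(-1404) = (-45 + (-18 - 42*(-18)))*(-1404) = (-45 + (-18 + 756))*(-1404) = (-45 + 738)*(-1404) = 693*(-1404) = -972972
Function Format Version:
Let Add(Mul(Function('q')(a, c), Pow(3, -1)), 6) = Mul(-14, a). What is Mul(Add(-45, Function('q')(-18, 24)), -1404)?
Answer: -972972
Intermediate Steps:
Function('q')(a, c) = Add(-18, Mul(-42, a)) (Function('q')(a, c) = Add(-18, Mul(3, Mul(-14, a))) = Add(-18, Mul(-42, a)))
Mul(Add(-45, Function('q')(-18, 24)), -1404) = Mul(Add(-45, Add(-18, Mul(-42, -18))), -1404) = Mul(Add(-45, Add(-18, 756)), -1404) = Mul(Add(-45, 738), -1404) = Mul(693, -1404) = -972972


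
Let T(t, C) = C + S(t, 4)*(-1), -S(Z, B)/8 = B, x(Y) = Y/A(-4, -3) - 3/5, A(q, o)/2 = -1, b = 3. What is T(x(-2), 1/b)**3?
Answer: 912673/27 ≈ 33803.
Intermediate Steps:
A(q, o) = -2 (A(q, o) = 2*(-1) = -2)
x(Y) = -3/5 - Y/2 (x(Y) = Y/(-2) - 3/5 = Y*(-1/2) - 3*1/5 = -Y/2 - 3/5 = -3/5 - Y/2)
S(Z, B) = -8*B
T(t, C) = 32 + C (T(t, C) = C - 8*4*(-1) = C - 32*(-1) = C + 32 = 32 + C)
T(x(-2), 1/b)**3 = (32 + 1/3)**3 = (97/3)**3 = 912673/27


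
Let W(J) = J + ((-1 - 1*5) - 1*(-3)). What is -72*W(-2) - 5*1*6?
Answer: 330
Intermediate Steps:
W(J) = -3 + J (W(J) = J + ((-1 - 5) + 3) = J + (-6 + 3) = J - 3 = -3 + J)
-72*W(-2) - 5*1*6 = -72*(-3 - 2) - 5*1*6 = -72*(-5) - 5*6 = 360 - 30 = 330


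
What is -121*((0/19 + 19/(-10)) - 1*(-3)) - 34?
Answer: -1671/10 ≈ -167.10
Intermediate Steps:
-121*((0/19 + 19/(-10)) - 1*(-3)) - 34 = -121*((0*(1/19) + 19*(-1/10)) + 3) - 34 = -121*((0 - 19/10) + 3) - 34 = -121*(-19/10 + 3) - 34 = -121*11/10 - 34 = -1331/10 - 34 = -1671/10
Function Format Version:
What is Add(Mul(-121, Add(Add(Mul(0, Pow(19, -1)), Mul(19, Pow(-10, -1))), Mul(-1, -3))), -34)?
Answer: Rational(-1671, 10) ≈ -167.10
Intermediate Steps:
Add(Mul(-121, Add(Add(Mul(0, Pow(19, -1)), Mul(19, Pow(-10, -1))), Mul(-1, -3))), -34) = Add(Mul(-121, Add(Add(Mul(0, Rational(1, 19)), Mul(19, Rational(-1, 10))), 3)), -34) = Add(Mul(-121, Add(Add(0, Rational(-19, 10)), 3)), -34) = Add(Mul(-121, Add(Rational(-19, 10), 3)), -34) = Add(Mul(-121, Rational(11, 10)), -34) = Add(Rational(-1331, 10), -34) = Rational(-1671, 10)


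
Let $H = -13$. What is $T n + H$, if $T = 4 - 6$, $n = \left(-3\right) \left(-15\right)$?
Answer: $-103$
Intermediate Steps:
$n = 45$
$T = -2$
$T n + H = \left(-2\right) 45 - 13 = -90 - 13 = -103$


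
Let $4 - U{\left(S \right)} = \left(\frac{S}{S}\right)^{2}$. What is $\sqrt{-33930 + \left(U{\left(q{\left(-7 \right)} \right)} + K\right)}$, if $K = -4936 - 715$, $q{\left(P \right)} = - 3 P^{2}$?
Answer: $i \sqrt{39578} \approx 198.94 i$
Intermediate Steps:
$U{\left(S \right)} = 3$ ($U{\left(S \right)} = 4 - \left(\frac{S}{S}\right)^{2} = 4 - 1^{2} = 4 - 1 = 3$)
$K = -5651$ ($K = -4936 - 715 = -5651$)
$\sqrt{-33930 + \left(U{\left(q{\left(-7 \right)} \right)} + K\right)} = \sqrt{-33930 + \left(3 - 5651\right)} = \sqrt{-33930 - 5648} = \sqrt{-39578} = i \sqrt{39578}$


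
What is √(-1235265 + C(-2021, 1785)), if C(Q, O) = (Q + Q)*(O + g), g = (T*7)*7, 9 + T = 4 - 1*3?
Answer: I*√6865771 ≈ 2620.3*I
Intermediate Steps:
T = -8 (T = -9 + (4 - 1*3) = -9 + (4 - 3) = -9 + 1 = -8)
g = -392 (g = -8*7*7 = -56*7 = -392)
C(Q, O) = 2*Q*(-392 + O) (C(Q, O) = (Q + Q)*(O - 392) = (2*Q)*(-392 + O) = 2*Q*(-392 + O))
√(-1235265 + C(-2021, 1785)) = √(-1235265 + 2*(-2021)*(-392 + 1785)) = √(-1235265 + 2*(-2021)*1393) = √(-1235265 - 5630506) = √(-6865771) = I*√6865771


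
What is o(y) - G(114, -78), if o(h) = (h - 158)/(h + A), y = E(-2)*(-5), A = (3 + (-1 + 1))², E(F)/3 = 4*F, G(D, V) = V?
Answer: 10024/129 ≈ 77.705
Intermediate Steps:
E(F) = 12*F (E(F) = 3*(4*F) = 12*F)
A = 9 (A = (3 + 0)² = 3² = 9)
y = 120 (y = (12*(-2))*(-5) = -24*(-5) = 120)
o(h) = (-158 + h)/(9 + h) (o(h) = (h - 158)/(h + 9) = (-158 + h)/(9 + h))
o(y) - G(114, -78) = (-158 + 120)/(9 + 120) - 1*(-78) = -38/129 + 78 = 10024/129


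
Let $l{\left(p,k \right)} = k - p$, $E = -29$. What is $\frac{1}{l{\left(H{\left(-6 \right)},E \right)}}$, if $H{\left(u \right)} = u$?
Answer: $- \frac{1}{23} \approx -0.043478$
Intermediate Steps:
$\frac{1}{l{\left(H{\left(-6 \right)},E \right)}} = \frac{1}{-29 - -6} = \frac{1}{-29 + 6} = \frac{1}{-23} = - \frac{1}{23}$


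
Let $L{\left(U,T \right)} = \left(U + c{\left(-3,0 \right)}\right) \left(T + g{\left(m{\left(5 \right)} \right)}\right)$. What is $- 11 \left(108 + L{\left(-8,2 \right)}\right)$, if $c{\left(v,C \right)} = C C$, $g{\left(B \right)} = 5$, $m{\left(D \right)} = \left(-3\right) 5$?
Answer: $-572$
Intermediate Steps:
$m{\left(D \right)} = -15$
$c{\left(v,C \right)} = C^{2}$
$L{\left(U,T \right)} = U \left(5 + T\right)$ ($L{\left(U,T \right)} = \left(U + 0^{2}\right) \left(T + 5\right) = \left(U + 0\right) \left(5 + T\right) = U \left(5 + T\right)$)
$- 11 \left(108 + L{\left(-8,2 \right)}\right) = - 11 \left(108 - 8 \left(5 + 2\right)\right) = - 11 \left(108 - 56\right) = \left(-11\right) 52 = -572$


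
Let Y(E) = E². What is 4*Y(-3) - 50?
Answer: -14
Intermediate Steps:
4*Y(-3) - 50 = 4*(-3)² - 50 = 4*9 - 50 = 36 - 50 = -14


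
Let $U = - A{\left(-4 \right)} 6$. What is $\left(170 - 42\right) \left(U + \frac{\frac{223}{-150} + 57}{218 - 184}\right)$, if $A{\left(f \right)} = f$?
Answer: $\frac{4183264}{1275} \approx 3281.0$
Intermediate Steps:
$U = 24$ ($U = \left(-1\right) \left(-4\right) 6 = 4 \cdot 6 = 24$)
$\left(170 - 42\right) \left(U + \frac{\frac{223}{-150} + 57}{218 - 184}\right) = \left(170 - 42\right) \left(24 + \frac{\frac{223}{-150} + 57}{218 - 184}\right) = \left(170 - 42\right) \left(24 + \frac{223 \left(- \frac{1}{150}\right) + 57}{34}\right) = \left(170 - 42\right) \left(24 + \left(- \frac{223}{150} + 57\right) \frac{1}{34}\right) = 128 \left(24 + \frac{8327}{150} \cdot \frac{1}{34}\right) = 128 \left(24 + \frac{8327}{5100}\right) = 128 \cdot \frac{130727}{5100} = \frac{4183264}{1275}$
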